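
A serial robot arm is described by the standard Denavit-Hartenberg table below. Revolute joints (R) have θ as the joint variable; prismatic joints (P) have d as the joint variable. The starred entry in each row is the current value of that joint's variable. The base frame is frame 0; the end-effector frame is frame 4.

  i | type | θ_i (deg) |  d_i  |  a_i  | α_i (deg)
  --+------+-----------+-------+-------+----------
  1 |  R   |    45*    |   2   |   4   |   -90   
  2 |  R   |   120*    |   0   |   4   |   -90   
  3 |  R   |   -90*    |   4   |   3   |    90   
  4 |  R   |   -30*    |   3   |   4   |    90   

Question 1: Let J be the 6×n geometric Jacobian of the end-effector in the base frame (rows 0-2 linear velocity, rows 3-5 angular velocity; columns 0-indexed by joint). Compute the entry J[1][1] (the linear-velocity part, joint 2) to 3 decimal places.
axis z_1 = (-0.7071,0.7071,0.0000); lever o_n−o_1 = (-6.1491,2.9925,0.1340)
cross product → J_v[:, 1] = (0.0947,0.0947,2.2321)
J_ω[:, 1] = z_1
entry J[1][1] = 0.0947

0.095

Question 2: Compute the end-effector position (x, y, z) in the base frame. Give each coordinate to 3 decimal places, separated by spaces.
-3.321 5.821 2.134

after link 1: o_1 = (2.8284, 2.8284, 2.0000)
after link 2: o_2 = (1.4142, 1.4142, -1.4641)
after link 3: o_3 = (-3.1566, 1.0860, 0.5359)
after link 4: o_4 = (-3.3207, 5.8209, 2.1340)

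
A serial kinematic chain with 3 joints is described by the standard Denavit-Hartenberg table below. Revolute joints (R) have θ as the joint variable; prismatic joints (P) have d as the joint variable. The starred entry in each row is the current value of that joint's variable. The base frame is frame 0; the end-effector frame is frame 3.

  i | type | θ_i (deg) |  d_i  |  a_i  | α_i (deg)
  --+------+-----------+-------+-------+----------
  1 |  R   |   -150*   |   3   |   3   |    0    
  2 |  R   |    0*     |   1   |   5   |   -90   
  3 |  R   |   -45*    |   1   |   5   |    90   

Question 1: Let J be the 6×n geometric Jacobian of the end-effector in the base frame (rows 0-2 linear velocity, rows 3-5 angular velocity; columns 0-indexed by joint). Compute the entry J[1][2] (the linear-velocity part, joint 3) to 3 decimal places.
-1.768

axis z_2 = (0.5000,-0.8660,0.0000); lever o_n−o_2 = (-2.5619,-2.6338,3.5355)
cross product → J_v[:, 2] = (-3.0619,-1.7678,-3.5355)
J_ω[:, 2] = z_2
entry J[1][2] = -1.7678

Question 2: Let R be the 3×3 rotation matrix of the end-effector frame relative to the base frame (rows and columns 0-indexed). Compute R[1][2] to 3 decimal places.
0.354

End-effector z-axis (col 2 of R) = (0.6124,0.3536,0.7071)
R[1][2] = 0.3536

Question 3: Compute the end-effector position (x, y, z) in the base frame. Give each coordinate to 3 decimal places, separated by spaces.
-9.490 -6.634 7.536

after link 1: o_1 = (-2.5981, -1.5000, 3.0000)
after link 2: o_2 = (-6.9282, -4.0000, 4.0000)
after link 3: o_3 = (-9.4901, -6.6338, 7.5355)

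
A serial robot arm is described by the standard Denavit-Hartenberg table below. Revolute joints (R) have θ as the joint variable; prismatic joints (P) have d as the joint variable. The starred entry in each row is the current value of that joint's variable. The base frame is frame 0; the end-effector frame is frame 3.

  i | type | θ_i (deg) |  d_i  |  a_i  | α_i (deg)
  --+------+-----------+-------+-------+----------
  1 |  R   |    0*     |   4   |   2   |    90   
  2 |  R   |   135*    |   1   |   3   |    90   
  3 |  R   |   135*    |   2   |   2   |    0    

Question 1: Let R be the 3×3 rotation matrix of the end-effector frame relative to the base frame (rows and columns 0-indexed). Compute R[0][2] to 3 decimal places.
0.707

End-effector z-axis (col 2 of R) = (0.7071,-0.0000,0.7071)
R[0][2] = 0.7071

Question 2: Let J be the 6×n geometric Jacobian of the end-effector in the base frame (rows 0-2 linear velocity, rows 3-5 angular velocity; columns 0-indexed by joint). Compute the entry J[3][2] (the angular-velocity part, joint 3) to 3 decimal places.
0.707

axis z_2 = (0.7071,-0.0000,0.7071); lever o_n−o_2 = (2.4142,-1.4142,0.4142)
cross product → J_v[:, 2] = (1.0000,1.4142,-1.0000)
J_ω[:, 2] = z_2
entry J[3][2] = 0.7071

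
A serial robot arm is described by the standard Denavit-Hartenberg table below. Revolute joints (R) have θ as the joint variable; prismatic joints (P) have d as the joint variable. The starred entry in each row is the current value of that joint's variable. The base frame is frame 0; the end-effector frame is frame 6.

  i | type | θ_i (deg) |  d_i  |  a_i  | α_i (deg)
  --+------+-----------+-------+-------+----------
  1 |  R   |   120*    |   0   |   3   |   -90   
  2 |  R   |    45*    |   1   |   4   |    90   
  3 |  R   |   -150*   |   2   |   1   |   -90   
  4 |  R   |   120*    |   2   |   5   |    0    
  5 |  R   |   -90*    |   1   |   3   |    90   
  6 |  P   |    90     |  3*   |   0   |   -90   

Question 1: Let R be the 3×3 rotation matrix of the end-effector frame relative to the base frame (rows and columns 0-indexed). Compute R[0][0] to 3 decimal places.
0.573

End-effector x-axis (col 0 of R) = (0.5732,0.7392,-0.3536)
R[0][0] = 0.5732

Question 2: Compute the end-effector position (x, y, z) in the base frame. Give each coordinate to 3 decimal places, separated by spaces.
after link 1: o_1 = (-1.5000, 2.5981, 0.0000)
after link 2: o_2 = (-3.7802, 4.5476, -2.8284)
after link 3: o_3 = (-3.7481, 5.4920, -0.8018)
after link 4: o_4 = (-2.9188, 5.0196, -6.1017)
after link 5: o_5 = (0.1053, 4.1119, -5.9250)
after link 6: o_6 = (0.2955, 5.2824, -3.1693)

0.296 5.282 -3.169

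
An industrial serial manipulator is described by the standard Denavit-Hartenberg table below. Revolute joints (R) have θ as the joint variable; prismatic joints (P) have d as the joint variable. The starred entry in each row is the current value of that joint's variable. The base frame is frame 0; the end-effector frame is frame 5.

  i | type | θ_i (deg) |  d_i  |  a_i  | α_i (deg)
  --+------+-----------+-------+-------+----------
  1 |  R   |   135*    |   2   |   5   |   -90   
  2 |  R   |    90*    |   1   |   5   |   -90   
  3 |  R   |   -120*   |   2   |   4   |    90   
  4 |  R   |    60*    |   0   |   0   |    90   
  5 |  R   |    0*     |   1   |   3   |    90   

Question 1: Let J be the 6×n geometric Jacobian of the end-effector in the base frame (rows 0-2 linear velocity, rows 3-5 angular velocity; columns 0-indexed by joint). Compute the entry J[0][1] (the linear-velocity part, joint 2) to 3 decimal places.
axis z_1 = (-0.7071,-0.7071,0.0000); lever o_n−o_1 = (-1.7077,-7.5033,-1.8170)
cross product → J_v[:, 1] = (1.2848,-1.2848,4.0981)
J_ω[:, 1] = z_1
entry J[0][1] = 1.2848

1.285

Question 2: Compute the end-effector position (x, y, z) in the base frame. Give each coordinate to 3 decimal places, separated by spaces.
after link 1: o_1 = (-3.5355, 3.5355, 2.0000)
after link 2: o_2 = (-4.2426, 2.8284, -3.0000)
after link 3: o_3 = (-5.2779, -1.0353, -1.0000)
after link 4: o_4 = (-5.2779, -1.0353, -1.0000)
after link 5: o_5 = (-5.2432, -3.9677, 0.1830)

-5.243 -3.968 0.183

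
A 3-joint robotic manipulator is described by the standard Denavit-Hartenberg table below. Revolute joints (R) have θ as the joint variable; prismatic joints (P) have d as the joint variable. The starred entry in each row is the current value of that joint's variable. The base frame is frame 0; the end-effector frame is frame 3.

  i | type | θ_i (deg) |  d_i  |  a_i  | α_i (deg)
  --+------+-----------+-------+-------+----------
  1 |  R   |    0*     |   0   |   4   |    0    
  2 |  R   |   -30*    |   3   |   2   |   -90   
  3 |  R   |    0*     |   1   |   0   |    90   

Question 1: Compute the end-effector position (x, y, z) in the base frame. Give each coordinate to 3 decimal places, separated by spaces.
6.232 -0.134 3.000

after link 1: o_1 = (4.0000, 0.0000, 0.0000)
after link 2: o_2 = (5.7321, -1.0000, 3.0000)
after link 3: o_3 = (6.2321, -0.1340, 3.0000)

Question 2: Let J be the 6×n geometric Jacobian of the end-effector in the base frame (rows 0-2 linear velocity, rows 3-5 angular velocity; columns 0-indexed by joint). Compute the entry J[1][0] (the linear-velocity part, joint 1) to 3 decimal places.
6.232

axis z_0 = ẑ; lever o_n−o_0 = (6.2321,-0.1340,3.0000)
cross product → J_v[:, 0] = (0.1340,6.2321,-0.0000)
J_ω[:, 0] = z_0
entry J[1][0] = 6.2321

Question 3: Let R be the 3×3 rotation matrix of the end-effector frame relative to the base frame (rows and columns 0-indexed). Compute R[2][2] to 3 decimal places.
End-effector z-axis (col 2 of R) = (0.0000,0.0000,1.0000)
R[2][2] = 1.0000

1.000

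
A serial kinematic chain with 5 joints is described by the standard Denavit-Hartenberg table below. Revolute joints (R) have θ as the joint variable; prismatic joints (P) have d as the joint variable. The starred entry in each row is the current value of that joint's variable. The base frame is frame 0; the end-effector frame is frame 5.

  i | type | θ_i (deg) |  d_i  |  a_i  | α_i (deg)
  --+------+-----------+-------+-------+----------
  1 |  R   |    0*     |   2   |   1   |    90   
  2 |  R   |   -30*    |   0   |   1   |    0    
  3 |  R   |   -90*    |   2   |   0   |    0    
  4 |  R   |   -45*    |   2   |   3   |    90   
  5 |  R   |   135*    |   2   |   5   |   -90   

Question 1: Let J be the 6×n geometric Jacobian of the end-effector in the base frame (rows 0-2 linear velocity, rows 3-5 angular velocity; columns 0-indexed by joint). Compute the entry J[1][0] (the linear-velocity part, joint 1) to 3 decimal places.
axis z_0 = ẑ; lever o_n−o_0 = (1.8657,-7.5355,3.5705)
cross product → J_v[:, 0] = (7.5355,1.8657,-0.0000)
J_ω[:, 0] = z_0
entry J[1][0] = 1.8657

1.866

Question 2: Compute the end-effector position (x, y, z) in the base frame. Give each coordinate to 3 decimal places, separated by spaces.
after link 1: o_1 = (1.0000, 0.0000, 2.0000)
after link 2: o_2 = (1.8660, -0.0000, 1.5000)
after link 3: o_3 = (1.8660, -2.0000, 1.5000)
after link 4: o_4 = (-1.0318, -4.0000, 0.7235)
after link 5: o_5 = (1.8657, -7.5355, 3.5705)

1.866 -7.536 3.570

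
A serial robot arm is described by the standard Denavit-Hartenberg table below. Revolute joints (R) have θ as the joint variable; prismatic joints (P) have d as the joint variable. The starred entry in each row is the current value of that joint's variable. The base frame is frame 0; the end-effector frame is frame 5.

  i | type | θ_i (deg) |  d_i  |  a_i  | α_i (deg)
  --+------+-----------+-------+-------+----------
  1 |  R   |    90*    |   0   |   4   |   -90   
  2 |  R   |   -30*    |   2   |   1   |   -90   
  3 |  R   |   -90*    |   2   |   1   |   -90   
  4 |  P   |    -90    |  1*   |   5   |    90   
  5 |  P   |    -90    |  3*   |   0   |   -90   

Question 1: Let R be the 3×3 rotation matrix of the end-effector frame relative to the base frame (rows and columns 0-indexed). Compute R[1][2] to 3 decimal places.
End-effector z-axis (col 2 of R) = (-0.0000,0.5000,-0.8660)
R[1][2] = 0.5000

0.500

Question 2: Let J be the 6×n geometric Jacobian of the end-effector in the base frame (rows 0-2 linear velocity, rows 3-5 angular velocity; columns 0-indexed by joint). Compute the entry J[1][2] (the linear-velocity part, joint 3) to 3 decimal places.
-1.732

axis z_2 = (-0.0000,0.5000,-0.8660); lever o_n−o_2 = (2.0000,4.3660,-5.5622)
cross product → J_v[:, 2] = (1.0000,-1.7321,-1.0000)
J_ω[:, 2] = z_2
entry J[1][2] = -1.7321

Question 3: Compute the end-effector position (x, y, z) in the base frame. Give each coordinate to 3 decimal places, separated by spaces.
after link 1: o_1 = (0.0000, 4.0000, 0.0000)
after link 2: o_2 = (-2.0000, 4.8660, 0.5000)
after link 3: o_3 = (-3.0000, 5.8660, -1.2321)
after link 4: o_4 = (-3.0000, 9.2321, -5.0622)
after link 5: o_5 = (-0.0000, 9.2321, -5.0622)

-0.000 9.232 -5.062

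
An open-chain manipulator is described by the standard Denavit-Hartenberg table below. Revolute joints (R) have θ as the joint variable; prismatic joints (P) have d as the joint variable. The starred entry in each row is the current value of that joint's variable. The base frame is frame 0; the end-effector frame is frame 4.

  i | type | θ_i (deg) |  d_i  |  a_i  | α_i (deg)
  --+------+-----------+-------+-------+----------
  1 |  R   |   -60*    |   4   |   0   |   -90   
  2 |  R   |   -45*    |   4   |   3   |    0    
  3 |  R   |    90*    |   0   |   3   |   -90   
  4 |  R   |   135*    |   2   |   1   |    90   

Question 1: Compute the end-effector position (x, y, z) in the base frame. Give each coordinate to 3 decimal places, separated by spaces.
after link 1: o_1 = (0.0000, 0.0000, 4.0000)
after link 2: o_2 = (4.5248, 0.1629, 6.1213)
after link 3: o_3 = (5.5854, -1.6742, 4.0000)
after link 4: o_4 = (4.0159, -0.3700, 3.0858)

4.016 -0.370 3.086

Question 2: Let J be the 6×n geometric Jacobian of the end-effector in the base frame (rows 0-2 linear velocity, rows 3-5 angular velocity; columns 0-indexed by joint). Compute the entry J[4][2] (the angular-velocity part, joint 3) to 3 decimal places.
0.500

axis z_2 = (0.8660,0.5000,0.0000); lever o_n−o_2 = (-0.5088,-0.5329,-3.0355)
cross product → J_v[:, 2] = (-1.5178,2.6288,-0.2071)
J_ω[:, 2] = z_2
entry J[4][2] = 0.5000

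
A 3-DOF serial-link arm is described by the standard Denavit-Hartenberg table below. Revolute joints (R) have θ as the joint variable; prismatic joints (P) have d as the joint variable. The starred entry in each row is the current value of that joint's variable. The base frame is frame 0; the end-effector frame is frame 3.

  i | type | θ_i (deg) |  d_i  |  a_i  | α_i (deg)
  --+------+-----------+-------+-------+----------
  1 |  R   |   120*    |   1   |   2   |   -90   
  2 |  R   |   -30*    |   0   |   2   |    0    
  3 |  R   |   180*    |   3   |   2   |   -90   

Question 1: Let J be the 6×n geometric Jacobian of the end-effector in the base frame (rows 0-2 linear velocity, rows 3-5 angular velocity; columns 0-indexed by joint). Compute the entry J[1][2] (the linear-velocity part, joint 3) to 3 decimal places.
-0.866

axis z_2 = (-0.8660,-0.5000,0.0000); lever o_n−o_2 = (-1.7321,-3.0000,-1.0000)
cross product → J_v[:, 2] = (0.5000,-0.8660,1.7321)
J_ω[:, 2] = z_2
entry J[1][2] = -0.8660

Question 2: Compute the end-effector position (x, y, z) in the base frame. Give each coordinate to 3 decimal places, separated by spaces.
-3.598 0.232 1.000

after link 1: o_1 = (-1.0000, 1.7321, 1.0000)
after link 2: o_2 = (-1.8660, 3.2321, 2.0000)
after link 3: o_3 = (-3.5981, 0.2321, 1.0000)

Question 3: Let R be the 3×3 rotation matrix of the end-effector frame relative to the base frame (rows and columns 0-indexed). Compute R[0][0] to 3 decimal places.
0.433

End-effector x-axis (col 0 of R) = (0.4330,-0.7500,-0.5000)
R[0][0] = 0.4330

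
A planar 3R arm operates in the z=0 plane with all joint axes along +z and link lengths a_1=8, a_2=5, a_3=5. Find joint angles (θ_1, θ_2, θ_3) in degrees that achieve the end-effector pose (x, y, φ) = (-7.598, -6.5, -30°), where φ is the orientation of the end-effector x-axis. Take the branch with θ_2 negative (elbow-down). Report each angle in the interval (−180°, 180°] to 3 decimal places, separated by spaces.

wrist centre = target − a_3·(cos φ, sin φ) = (-11.9281, -4.0000)
cos θ_2 = (158.2802−8²−5²)/(2·8·5) = 0.8660; θ_2 = -30.0026° (elbow-down)
β = atan2(-4.0000,-11.9281) = -161.4615°; ψ = atan2(-2.5002,12.3300) = -11.4626°
θ_1 = β − ψ = -149.9989°
θ_3 = φ − θ_1 − θ_2 = 150.0015° (wrapped to (-180°,180°])

-149.999 -30.003 150.002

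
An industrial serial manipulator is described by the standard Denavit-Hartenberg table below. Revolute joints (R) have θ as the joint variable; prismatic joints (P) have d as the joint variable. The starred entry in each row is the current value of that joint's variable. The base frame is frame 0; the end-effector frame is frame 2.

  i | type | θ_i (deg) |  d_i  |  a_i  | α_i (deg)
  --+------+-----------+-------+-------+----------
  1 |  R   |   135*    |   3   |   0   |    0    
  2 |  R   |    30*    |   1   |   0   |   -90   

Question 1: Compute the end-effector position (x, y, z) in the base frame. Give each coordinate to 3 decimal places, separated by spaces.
after link 1: o_1 = (0.0000, 0.0000, 3.0000)
after link 2: o_2 = (0.0000, 0.0000, 4.0000)

0.000 0.000 4.000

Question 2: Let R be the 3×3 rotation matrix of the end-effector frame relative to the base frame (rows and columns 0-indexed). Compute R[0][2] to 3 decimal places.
-0.259

End-effector z-axis (col 2 of R) = (-0.2588,-0.9659,0.0000)
R[0][2] = -0.2588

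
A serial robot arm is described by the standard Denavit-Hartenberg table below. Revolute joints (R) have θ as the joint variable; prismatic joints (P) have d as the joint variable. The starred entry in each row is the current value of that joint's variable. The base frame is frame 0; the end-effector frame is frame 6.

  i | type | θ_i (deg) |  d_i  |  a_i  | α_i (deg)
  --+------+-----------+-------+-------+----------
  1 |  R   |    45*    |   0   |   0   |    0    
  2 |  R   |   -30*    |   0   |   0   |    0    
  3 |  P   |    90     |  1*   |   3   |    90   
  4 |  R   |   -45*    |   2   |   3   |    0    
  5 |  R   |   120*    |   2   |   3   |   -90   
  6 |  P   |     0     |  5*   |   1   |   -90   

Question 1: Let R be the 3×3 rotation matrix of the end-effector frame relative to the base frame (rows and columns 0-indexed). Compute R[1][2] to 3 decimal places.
-0.259

End-effector z-axis (col 2 of R) = (-0.9659,-0.2588,-0.0000)
R[1][2] = -0.2588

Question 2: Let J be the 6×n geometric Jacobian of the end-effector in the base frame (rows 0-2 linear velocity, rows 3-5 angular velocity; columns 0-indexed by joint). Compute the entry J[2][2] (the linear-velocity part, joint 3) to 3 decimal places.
1.000

prismatic axis z_2 = (0.0000,0.0000,1.0000)
J_v[:, 2] = z_2; J_ω[:, 2] = (0,0,0)
entry J[2][2] = 1.0000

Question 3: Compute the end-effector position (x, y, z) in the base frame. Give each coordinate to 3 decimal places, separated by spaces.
3.520 2.317 4.036

after link 1: o_1 = (0.0000, 0.0000, 0.0000)
after link 2: o_2 = (0.0000, 0.0000, 0.0000)
after link 3: o_3 = (-0.7765, 2.8978, 1.0000)
after link 4: o_4 = (0.6064, 5.4645, -1.1213)
after link 5: o_5 = (2.3372, 6.7321, 1.7765)
after link 6: o_6 = (3.5203, 2.3170, 4.0365)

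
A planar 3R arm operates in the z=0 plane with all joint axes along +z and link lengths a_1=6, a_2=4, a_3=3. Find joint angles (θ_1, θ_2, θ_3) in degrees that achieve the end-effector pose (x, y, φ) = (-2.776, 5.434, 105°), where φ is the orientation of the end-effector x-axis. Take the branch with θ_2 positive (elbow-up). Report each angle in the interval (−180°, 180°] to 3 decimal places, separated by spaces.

wrist centre = target − a_3·(cos φ, sin φ) = (-1.9995, 2.5362)
cos θ_2 = (10.4306−6²−4²)/(2·6·4) = -0.8660; θ_2 = 150.0004° (elbow-up)
β = atan2(2.5362,-1.9995) = 128.2520°; ψ = atan2(2.0000,2.5359) = 38.2618°
θ_1 = β − ψ = 89.9903°
θ_3 = φ − θ_1 − θ_2 = -134.9907° (wrapped to (-180°,180°])

89.990 150.000 -134.991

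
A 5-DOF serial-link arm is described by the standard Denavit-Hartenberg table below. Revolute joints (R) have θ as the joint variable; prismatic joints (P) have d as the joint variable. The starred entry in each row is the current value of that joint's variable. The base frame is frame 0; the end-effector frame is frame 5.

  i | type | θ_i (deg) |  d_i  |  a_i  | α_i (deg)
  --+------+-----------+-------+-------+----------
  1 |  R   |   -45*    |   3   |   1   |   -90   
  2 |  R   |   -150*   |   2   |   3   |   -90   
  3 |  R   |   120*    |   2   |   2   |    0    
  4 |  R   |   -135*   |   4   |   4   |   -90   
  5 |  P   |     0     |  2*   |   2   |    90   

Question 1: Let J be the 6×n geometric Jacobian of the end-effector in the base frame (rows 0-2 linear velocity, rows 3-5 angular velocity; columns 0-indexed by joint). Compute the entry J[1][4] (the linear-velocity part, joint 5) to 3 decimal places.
prismatic axis z_4 = (-0.8415,-0.5245,0.1294)
J_v[:, 4] = z_4; J_ω[:, 4] = (0,0,0)
entry J[1][4] = -0.5245

-0.525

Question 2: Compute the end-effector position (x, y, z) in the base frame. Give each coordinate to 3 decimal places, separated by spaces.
after link 1: o_1 = (0.7071, -0.7071, 3.0000)
after link 2: o_2 = (0.2842, 2.5442, 4.5000)
after link 3: o_3 = (0.3789, 0.0000, 5.7321)
after link 4: o_4 = (0.1592, 1.6839, 11.1280)
after link 5: o_5 = (-2.3408, 2.1839, 12.3527)

-2.341 2.184 12.353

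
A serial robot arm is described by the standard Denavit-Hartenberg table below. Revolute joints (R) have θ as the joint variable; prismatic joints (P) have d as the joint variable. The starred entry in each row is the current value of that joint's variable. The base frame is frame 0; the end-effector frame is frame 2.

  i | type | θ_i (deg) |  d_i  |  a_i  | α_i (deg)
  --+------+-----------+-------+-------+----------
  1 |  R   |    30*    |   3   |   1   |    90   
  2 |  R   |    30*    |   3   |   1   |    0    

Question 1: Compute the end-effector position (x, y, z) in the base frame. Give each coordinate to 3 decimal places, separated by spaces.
after link 1: o_1 = (0.8660, 0.5000, 3.0000)
after link 2: o_2 = (3.1160, -1.6651, 3.5000)

3.116 -1.665 3.500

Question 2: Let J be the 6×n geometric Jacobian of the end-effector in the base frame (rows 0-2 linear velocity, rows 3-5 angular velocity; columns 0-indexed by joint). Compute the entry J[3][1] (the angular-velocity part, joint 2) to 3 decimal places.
0.500

axis z_1 = (0.5000,-0.8660,0.0000); lever o_n−o_1 = (2.2500,-2.1651,0.5000)
cross product → J_v[:, 1] = (-0.4330,-0.2500,0.8660)
J_ω[:, 1] = z_1
entry J[3][1] = 0.5000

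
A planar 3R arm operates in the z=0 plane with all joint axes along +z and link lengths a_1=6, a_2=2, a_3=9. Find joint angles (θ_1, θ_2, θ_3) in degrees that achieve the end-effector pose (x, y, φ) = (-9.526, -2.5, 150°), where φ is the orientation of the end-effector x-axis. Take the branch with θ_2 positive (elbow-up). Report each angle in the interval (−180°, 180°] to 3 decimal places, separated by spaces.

wrist centre = target − a_3·(cos φ, sin φ) = (-1.7318, -7.0000)
cos θ_2 = (51.9990−6²−2²)/(2·6·2) = 0.5000; θ_2 = 60.0027° (elbow-up)
β = atan2(-7.0000,-1.7318) = -103.8957°; ψ = atan2(1.7321,6.9999) = 13.8984°
θ_1 = β − ψ = -117.7941°
θ_3 = φ − θ_1 − θ_2 = -152.2085° (wrapped to (-180°,180°])

-117.794 60.003 -152.209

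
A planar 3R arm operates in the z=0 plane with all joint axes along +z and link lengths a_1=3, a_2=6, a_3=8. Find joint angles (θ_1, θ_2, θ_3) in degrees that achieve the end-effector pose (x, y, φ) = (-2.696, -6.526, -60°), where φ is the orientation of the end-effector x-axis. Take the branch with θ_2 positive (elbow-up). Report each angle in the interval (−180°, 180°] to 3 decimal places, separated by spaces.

113.125 90.003 96.872

wrist centre = target − a_3·(cos φ, sin φ) = (-6.6960, 0.4022)
cos θ_2 = (44.9982−3²−6²)/(2·3·6) = -0.0001; θ_2 = 90.0029° (elbow-up)
β = atan2(0.4022,-6.6960) = 176.5626°; ψ = atan2(6.0000,2.9997) = 63.4373°
θ_1 = β − ψ = 113.1253°
θ_3 = φ − θ_1 − θ_2 = 96.8718° (wrapped to (-180°,180°])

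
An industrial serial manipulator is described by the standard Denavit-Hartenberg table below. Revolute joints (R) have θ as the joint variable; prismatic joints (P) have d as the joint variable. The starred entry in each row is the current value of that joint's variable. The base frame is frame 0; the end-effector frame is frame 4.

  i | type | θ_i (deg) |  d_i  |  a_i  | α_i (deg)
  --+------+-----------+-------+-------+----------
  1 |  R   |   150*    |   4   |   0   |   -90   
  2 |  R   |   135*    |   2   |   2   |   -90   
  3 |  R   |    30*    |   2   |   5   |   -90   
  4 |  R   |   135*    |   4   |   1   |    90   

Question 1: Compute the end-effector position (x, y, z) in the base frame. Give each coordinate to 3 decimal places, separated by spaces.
4.874 1.355 2.285

after link 1: o_1 = (0.0000, 0.0000, 4.0000)
after link 2: o_2 = (0.2247, -2.4392, 2.5858)
after link 3: o_3 = (5.3511, -2.5121, 0.9381)
after link 4: o_4 = (4.8737, 1.3553, 2.2854)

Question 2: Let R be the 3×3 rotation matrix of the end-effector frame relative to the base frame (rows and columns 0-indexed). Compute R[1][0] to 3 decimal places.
0.160

End-effector x-axis (col 0 of R) = (-0.9848,0.1603,-0.0670)
R[1][0] = 0.1603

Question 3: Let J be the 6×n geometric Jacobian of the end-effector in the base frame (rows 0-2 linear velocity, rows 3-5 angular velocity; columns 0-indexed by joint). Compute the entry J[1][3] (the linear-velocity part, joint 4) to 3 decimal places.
-0.340

axis z_3 = (0.1268,0.9268,0.3536); lever o_n−o_3 = (-0.4775,3.8674,1.3472)
cross product → J_v[:, 3] = (-0.1188,-0.3397,0.9330)
J_ω[:, 3] = z_3
entry J[1][3] = -0.3397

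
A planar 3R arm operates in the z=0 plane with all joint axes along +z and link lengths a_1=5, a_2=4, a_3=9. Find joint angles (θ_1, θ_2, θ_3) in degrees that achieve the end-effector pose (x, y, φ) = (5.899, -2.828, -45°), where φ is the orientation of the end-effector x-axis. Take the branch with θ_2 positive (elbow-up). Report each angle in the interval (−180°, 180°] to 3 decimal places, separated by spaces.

wrist centre = target − a_3·(cos φ, sin φ) = (-0.4650, 3.5360)
cos θ_2 = (12.7192−5²−4²)/(2·5·4) = -0.7070; θ_2 = 134.9930° (elbow-up)
β = atan2(3.5360,-0.4650) = 97.4911°; ψ = atan2(2.8288,2.1719) = 52.4831°
θ_1 = β − ψ = 45.0080°
θ_3 = φ − θ_1 − θ_2 = 134.9990° (wrapped to (-180°,180°])

45.008 134.993 134.999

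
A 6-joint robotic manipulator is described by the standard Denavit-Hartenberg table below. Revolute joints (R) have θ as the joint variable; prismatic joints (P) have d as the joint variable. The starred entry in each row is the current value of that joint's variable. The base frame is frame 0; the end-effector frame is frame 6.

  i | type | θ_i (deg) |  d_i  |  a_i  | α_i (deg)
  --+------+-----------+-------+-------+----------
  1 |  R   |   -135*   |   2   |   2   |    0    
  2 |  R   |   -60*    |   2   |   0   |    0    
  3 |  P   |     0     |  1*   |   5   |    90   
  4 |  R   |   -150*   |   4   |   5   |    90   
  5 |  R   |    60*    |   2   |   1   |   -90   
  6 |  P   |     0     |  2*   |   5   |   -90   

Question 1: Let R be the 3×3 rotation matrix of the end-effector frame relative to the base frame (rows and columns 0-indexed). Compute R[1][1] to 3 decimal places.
-0.677

End-effector y-axis (col 1 of R) = (0.5950,-0.6771,-0.4330)
R[1][1] = -0.6771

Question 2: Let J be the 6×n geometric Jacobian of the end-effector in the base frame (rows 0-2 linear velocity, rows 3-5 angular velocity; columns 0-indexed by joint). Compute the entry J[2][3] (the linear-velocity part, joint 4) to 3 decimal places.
axis z_3 = (0.2588,0.9659,0.0000); lever o_n−o_3 = (8.8481,8.1850,-1.4019)
cross product → J_v[:, 3] = (-1.3542,0.3628,-6.4282)
J_ω[:, 3] = z_3
entry J[2][3] = -6.4282

-6.428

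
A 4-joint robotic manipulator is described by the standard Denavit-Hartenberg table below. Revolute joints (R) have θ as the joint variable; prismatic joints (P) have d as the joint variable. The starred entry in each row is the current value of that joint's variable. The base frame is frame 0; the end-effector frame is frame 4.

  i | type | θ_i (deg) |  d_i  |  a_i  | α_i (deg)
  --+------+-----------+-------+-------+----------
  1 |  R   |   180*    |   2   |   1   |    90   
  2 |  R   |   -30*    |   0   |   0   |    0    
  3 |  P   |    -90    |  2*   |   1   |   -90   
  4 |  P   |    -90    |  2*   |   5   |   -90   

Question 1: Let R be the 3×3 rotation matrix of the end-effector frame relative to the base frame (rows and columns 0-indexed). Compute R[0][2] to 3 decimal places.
End-effector z-axis (col 2 of R) = (0.5000,-0.0000,-0.8660)
R[0][2] = 0.5000

0.500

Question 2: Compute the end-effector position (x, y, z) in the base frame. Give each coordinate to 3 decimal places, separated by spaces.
-2.232 7.000 0.134

after link 1: o_1 = (-1.0000, 0.0000, 2.0000)
after link 2: o_2 = (-1.0000, 0.0000, 2.0000)
after link 3: o_3 = (-0.5000, 2.0000, 1.1340)
after link 4: o_4 = (-2.2321, 7.0000, 0.1340)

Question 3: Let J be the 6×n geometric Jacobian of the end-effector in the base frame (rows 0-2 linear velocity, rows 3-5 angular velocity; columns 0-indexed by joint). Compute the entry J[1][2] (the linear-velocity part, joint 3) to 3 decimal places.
prismatic axis z_2 = (0.0000,1.0000,0.0000)
J_v[:, 2] = z_2; J_ω[:, 2] = (0,0,0)
entry J[1][2] = 1.0000

1.000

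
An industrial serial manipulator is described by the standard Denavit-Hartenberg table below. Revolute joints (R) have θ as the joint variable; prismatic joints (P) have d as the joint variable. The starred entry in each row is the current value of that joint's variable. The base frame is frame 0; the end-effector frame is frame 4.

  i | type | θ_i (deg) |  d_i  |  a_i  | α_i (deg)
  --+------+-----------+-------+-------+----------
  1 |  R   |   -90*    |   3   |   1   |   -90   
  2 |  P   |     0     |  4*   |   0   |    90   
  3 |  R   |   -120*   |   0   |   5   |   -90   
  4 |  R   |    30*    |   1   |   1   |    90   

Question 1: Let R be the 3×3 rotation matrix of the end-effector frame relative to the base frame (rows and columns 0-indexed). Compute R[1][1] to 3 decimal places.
-0.866

End-effector y-axis (col 1 of R) = (-0.5000,-0.8660,0.0000)
R[1][1] = -0.8660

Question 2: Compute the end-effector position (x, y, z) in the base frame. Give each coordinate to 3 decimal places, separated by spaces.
after link 1: o_1 = (0.0000, -1.0000, 3.0000)
after link 2: o_2 = (4.0000, -1.0000, 3.0000)
after link 3: o_3 = (-0.3301, 1.5000, 3.0000)
after link 4: o_4 = (-1.5801, 1.0670, 2.5000)

-1.580 1.067 2.500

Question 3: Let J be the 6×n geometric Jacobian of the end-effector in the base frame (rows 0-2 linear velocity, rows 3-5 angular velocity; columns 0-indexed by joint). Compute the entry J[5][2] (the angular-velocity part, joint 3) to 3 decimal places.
1.000

axis z_2 = (0.0000,0.0000,1.0000); lever o_n−o_2 = (-5.5801,2.0670,-0.5000)
cross product → J_v[:, 2] = (-2.0670,-5.5801,0.0000)
J_ω[:, 2] = z_2
entry J[5][2] = 1.0000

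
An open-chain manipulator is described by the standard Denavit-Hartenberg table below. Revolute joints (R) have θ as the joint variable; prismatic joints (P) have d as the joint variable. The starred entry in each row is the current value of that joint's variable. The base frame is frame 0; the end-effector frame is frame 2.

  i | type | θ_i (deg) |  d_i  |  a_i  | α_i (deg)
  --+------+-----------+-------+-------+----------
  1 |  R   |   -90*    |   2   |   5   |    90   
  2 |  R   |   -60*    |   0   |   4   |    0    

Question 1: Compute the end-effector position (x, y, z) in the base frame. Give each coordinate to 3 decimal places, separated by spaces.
after link 1: o_1 = (0.0000, -5.0000, 2.0000)
after link 2: o_2 = (0.0000, -7.0000, -1.4641)

0.000 -7.000 -1.464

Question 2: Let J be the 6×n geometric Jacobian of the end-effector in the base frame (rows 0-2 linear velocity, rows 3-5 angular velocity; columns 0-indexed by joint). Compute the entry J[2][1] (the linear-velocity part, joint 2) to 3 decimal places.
axis z_1 = (-1.0000,-0.0000,0.0000); lever o_n−o_1 = (-0.0000,-2.0000,-3.4641)
cross product → J_v[:, 1] = (0.0000,-3.4641,2.0000)
J_ω[:, 1] = z_1
entry J[2][1] = 2.0000

2.000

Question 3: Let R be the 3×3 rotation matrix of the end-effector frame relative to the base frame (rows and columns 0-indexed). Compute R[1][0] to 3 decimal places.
-0.500

End-effector x-axis (col 0 of R) = (-0.0000,-0.5000,-0.8660)
R[1][0] = -0.5000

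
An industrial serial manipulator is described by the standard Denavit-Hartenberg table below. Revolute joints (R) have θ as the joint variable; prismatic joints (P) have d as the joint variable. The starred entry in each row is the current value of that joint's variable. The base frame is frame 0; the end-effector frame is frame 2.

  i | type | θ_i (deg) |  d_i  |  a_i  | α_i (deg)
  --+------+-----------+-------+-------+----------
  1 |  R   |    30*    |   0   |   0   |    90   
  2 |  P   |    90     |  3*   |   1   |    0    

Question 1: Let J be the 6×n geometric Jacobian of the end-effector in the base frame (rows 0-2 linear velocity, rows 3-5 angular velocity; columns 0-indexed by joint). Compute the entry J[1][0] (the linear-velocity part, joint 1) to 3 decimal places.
axis z_0 = ẑ; lever o_n−o_0 = (1.5000,-2.5981,1.0000)
cross product → J_v[:, 0] = (2.5981,1.5000,-0.0000)
J_ω[:, 0] = z_0
entry J[1][0] = 1.5000

1.500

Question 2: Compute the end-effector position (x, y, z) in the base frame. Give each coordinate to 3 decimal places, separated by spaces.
after link 1: o_1 = (0.0000, 0.0000, 0.0000)
after link 2: o_2 = (1.5000, -2.5981, 1.0000)

1.500 -2.598 1.000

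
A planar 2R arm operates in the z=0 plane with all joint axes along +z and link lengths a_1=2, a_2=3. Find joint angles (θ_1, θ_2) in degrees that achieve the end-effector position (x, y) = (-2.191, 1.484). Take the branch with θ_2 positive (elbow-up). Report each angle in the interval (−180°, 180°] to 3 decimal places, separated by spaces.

cos θ_2 = (7.0027−2²−3²)/(2·2·3) = -0.4998; θ_2 = 119.9849° (elbow-up)
β = atan2(1.4840,-2.1910) = 145.8896°; ψ = atan2(2.5985,0.5007) = 79.0937°
θ_1 = β − ψ = 66.7959°

66.796 119.985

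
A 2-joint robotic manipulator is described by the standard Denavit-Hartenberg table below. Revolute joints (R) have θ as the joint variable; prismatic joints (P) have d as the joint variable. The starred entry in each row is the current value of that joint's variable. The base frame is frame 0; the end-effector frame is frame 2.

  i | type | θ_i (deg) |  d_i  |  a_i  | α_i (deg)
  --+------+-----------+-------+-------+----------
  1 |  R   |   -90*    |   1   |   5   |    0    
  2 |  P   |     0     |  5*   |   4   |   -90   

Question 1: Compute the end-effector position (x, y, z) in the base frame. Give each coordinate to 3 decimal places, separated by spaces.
0.000 -9.000 6.000

after link 1: o_1 = (0.0000, -5.0000, 1.0000)
after link 2: o_2 = (0.0000, -9.0000, 6.0000)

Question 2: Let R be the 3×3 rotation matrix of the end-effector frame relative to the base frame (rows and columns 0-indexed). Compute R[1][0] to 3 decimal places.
End-effector x-axis (col 0 of R) = (0.0000,-1.0000,0.0000)
R[1][0] = -1.0000

-1.000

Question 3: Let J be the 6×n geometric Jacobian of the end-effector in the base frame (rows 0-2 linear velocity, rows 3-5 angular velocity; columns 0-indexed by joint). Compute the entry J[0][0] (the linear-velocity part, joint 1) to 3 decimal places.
axis z_0 = ẑ; lever o_n−o_0 = (0.0000,-9.0000,6.0000)
cross product → J_v[:, 0] = (9.0000,0.0000,-0.0000)
J_ω[:, 0] = z_0
entry J[0][0] = 9.0000

9.000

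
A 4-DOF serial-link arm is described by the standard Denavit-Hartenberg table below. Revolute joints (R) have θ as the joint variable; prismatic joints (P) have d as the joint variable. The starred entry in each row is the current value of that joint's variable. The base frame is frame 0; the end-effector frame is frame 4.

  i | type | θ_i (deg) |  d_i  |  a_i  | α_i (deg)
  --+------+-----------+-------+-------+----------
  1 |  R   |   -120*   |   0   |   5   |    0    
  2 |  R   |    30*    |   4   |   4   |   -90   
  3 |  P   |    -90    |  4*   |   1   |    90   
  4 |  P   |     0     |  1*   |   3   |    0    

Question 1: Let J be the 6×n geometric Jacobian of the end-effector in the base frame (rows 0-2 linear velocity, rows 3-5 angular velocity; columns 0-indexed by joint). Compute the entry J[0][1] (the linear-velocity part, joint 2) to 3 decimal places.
3.000

axis z_1 = (0.0000,0.0000,1.0000); lever o_n−o_1 = (4.0000,-3.0000,8.0000)
cross product → J_v[:, 1] = (3.0000,4.0000,-0.0000)
J_ω[:, 1] = z_1
entry J[0][1] = 3.0000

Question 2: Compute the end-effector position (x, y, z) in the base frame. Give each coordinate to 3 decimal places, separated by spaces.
1.500 -7.330 8.000

after link 1: o_1 = (-2.5000, -4.3301, 0.0000)
after link 2: o_2 = (-2.5000, -8.3301, 4.0000)
after link 3: o_3 = (1.5000, -8.3301, 5.0000)
after link 4: o_4 = (1.5000, -7.3301, 8.0000)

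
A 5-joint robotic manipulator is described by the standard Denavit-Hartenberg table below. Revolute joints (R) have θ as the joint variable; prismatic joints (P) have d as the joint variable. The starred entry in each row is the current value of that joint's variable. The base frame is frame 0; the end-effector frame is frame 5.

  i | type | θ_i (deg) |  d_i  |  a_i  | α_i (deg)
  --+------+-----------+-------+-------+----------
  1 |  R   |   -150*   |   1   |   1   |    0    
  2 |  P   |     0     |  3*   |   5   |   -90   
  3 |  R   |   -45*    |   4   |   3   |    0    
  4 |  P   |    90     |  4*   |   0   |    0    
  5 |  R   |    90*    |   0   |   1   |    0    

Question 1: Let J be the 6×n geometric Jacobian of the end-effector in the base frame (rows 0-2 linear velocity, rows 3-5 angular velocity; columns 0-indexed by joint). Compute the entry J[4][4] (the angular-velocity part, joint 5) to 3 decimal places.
axis z_4 = (0.5000,-0.8660,0.0000); lever o_n−o_4 = (0.6124,0.3536,-0.7071)
cross product → J_v[:, 4] = (0.6124,0.3536,0.7071)
J_ω[:, 4] = z_4
entry J[4][4] = -0.8660

-0.866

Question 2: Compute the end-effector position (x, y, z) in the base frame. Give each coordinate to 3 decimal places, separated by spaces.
-2.421 -10.635 5.414

after link 1: o_1 = (-0.8660, -0.5000, 1.0000)
after link 2: o_2 = (-5.1962, -3.0000, 4.0000)
after link 3: o_3 = (-5.0333, -7.5248, 6.1213)
after link 4: o_4 = (-3.0333, -10.9889, 6.1213)
after link 5: o_5 = (-2.4209, -10.6353, 5.4142)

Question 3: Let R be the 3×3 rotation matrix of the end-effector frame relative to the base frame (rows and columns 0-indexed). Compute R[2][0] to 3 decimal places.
End-effector x-axis (col 0 of R) = (0.6124,0.3536,-0.7071)
R[2][0] = -0.7071

-0.707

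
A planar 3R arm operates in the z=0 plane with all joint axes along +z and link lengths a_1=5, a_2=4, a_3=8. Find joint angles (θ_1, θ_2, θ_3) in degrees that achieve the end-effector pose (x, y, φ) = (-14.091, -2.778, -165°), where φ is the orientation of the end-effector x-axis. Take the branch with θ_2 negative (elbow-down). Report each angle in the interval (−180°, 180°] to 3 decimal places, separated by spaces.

-134.994 -90.006 60.000

wrist centre = target − a_3·(cos φ, sin φ) = (-6.3636, -0.7074)
cos θ_2 = (40.9958−5²−4²)/(2·5·4) = -0.0001; θ_2 = -90.0060° (elbow-down)
β = atan2(-0.7074,-6.3636) = -173.6564°; ψ = atan2(-4.0000,4.9996) = -38.6622°
θ_1 = β − ψ = -134.9943°
θ_3 = φ − θ_1 − θ_2 = 60.0003° (wrapped to (-180°,180°])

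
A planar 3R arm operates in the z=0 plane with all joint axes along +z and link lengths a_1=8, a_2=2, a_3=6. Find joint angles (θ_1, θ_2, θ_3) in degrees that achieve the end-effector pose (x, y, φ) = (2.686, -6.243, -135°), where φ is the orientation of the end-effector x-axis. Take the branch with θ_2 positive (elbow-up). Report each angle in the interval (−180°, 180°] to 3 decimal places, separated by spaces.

-30.003 119.984 135.018

wrist centre = target − a_3·(cos φ, sin φ) = (6.9286, -2.0004)
cos θ_2 = (52.0075−8²−2²)/(2·8·2) = -0.4998; θ_2 = 119.9845° (elbow-up)
β = atan2(-2.0004,6.9286) = -16.1039°; ψ = atan2(1.7323,7.0005) = 13.8991°
θ_1 = β − ψ = -30.0030°
θ_3 = φ − θ_1 − θ_2 = 135.0185° (wrapped to (-180°,180°])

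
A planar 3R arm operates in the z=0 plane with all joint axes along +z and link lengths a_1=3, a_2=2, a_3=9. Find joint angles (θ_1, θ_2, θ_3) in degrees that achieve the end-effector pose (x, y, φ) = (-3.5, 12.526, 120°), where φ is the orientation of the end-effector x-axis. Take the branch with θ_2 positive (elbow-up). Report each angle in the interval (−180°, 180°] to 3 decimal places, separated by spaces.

wrist centre = target − a_3·(cos φ, sin φ) = (1.0000, 4.7318)
cos θ_2 = (23.3897−3²−2²)/(2·3·2) = 0.8658; θ_2 = 30.0252° (elbow-up)
β = atan2(4.7318,1.0000) = 78.0669°; ψ = atan2(1.0008,4.7316) = 11.9424°
θ_1 = β − ψ = 66.1245°
θ_3 = φ − θ_1 − θ_2 = 23.8503° (wrapped to (-180°,180°])

66.124 30.025 23.850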